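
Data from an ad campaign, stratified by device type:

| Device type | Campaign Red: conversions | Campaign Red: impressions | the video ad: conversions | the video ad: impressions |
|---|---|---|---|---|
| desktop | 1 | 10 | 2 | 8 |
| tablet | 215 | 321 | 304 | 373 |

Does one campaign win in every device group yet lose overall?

No

Desktop: Campaign Red 1/10 = 10.0%, the video ad 2/8 = 25.0% → the video ad
Tablet: Campaign Red 215/321 = 67.0%, the video ad 304/373 = 81.5% → the video ad
Overall: Campaign Red 216/331 = 65.3%, the video ad 306/381 = 80.3% → the video ad
The video ad wins overall and in every device group — no reversal.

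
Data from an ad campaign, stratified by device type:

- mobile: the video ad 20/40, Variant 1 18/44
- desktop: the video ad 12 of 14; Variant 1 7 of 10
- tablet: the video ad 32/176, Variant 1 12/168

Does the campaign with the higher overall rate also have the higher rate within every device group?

Yes

Mobile: the video ad 20/40 = 50.0%, Variant 1 18/44 = 40.9% → the video ad
Desktop: the video ad 12/14 = 85.7%, Variant 1 7/10 = 70.0% → the video ad
Tablet: the video ad 32/176 = 18.2%, Variant 1 12/168 = 7.1% → the video ad
Overall: the video ad 64/230 = 27.8%, Variant 1 37/222 = 16.7% → the video ad
The video ad wins overall and in every device group — no reversal.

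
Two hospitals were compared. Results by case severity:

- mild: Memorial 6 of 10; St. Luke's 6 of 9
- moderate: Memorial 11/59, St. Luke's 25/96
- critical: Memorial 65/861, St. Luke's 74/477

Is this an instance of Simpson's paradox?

Mild: Memorial 6/10 = 60.0%, St. Luke's 6/9 = 66.7% → St. Luke's
Moderate: Memorial 11/59 = 18.6%, St. Luke's 25/96 = 26.0% → St. Luke's
Critical: Memorial 65/861 = 7.5%, St. Luke's 74/477 = 15.5% → St. Luke's
Overall: Memorial 82/930 = 8.8%, St. Luke's 105/582 = 18.0% → St. Luke's
St. Luke's wins overall and in every case group — no reversal.

No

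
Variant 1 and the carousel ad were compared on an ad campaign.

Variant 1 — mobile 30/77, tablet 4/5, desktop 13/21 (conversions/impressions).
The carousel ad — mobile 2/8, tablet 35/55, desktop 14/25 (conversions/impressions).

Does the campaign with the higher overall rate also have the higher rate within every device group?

No

Mobile: Variant 1 30/77 = 39.0%, the carousel ad 2/8 = 25.0% → Variant 1
Tablet: Variant 1 4/5 = 80.0%, the carousel ad 35/55 = 63.6% → Variant 1
Desktop: Variant 1 13/21 = 61.9%, the carousel ad 14/25 = 56.0% → Variant 1
Overall: Variant 1 47/103 = 45.6%, the carousel ad 51/88 = 58.0% → the carousel ad
Variant 1 wins each device group but the carousel ad wins overall — the comparison reverses. Variant 1's impressions skew toward mobile, which has a lower base rate.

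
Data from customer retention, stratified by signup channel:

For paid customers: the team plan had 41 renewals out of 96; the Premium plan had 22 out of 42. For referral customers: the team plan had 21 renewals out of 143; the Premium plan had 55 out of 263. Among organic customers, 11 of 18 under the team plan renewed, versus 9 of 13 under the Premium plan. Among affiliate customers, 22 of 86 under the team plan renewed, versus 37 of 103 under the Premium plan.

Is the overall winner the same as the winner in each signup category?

Yes

Paid: the team plan 41/96 = 42.7%, the Premium plan 22/42 = 52.4% → the Premium plan
Referral: the team plan 21/143 = 14.7%, the Premium plan 55/263 = 20.9% → the Premium plan
Organic: the team plan 11/18 = 61.1%, the Premium plan 9/13 = 69.2% → the Premium plan
Affiliate: the team plan 22/86 = 25.6%, the Premium plan 37/103 = 35.9% → the Premium plan
Overall: the team plan 95/343 = 27.7%, the Premium plan 123/421 = 29.2% → the Premium plan
The Premium plan wins overall and in every signup group — no reversal.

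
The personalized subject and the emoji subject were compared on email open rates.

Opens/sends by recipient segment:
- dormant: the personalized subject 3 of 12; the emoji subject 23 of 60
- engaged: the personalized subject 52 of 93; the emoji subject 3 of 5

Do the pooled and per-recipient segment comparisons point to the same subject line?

No

Dormant: the personalized subject 3/12 = 25.0%, the emoji subject 23/60 = 38.3% → the emoji subject
Engaged: the personalized subject 52/93 = 55.9%, the emoji subject 3/5 = 60.0% → the emoji subject
Overall: the personalized subject 55/105 = 52.4%, the emoji subject 26/65 = 40.0% → the personalized subject
The emoji subject wins each recipient group but the personalized subject wins overall — the comparison reverses. The emoji subject's sends skew toward dormant, which has a lower base rate.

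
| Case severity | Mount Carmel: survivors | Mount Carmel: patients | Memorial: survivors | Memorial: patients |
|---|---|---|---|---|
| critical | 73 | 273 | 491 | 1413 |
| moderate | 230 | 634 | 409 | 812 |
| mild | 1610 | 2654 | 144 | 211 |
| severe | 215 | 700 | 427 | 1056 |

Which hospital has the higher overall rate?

Mount Carmel

Critical: Mount Carmel 73/273 = 26.7%, Memorial 491/1413 = 34.7% → Memorial
Moderate: Mount Carmel 230/634 = 36.3%, Memorial 409/812 = 50.4% → Memorial
Mild: Mount Carmel 1610/2654 = 60.7%, Memorial 144/211 = 68.2% → Memorial
Severe: Mount Carmel 215/700 = 30.7%, Memorial 427/1056 = 40.4% → Memorial
Overall: Mount Carmel 2128/4261 = 49.9%, Memorial 1471/3492 = 42.1% → Mount Carmel
(Memorial wins every case group but Mount Carmel wins overall — Memorial's patients skew toward the low-rate critical group.)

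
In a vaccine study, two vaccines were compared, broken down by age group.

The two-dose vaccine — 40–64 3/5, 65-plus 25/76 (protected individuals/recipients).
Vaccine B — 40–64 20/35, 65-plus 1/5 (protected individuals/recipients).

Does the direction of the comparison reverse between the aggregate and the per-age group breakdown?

40–64: the two-dose vaccine 3/5 = 60.0%, Vaccine B 20/35 = 57.1% → the two-dose vaccine
65-plus: the two-dose vaccine 25/76 = 32.9%, Vaccine B 1/5 = 20.0% → the two-dose vaccine
Overall: the two-dose vaccine 28/81 = 34.6%, Vaccine B 21/40 = 52.5% → Vaccine B
The two-dose vaccine wins each age group but Vaccine B wins overall — the comparison reverses. The two-dose vaccine's recipients skew toward 65-plus, which has a lower base rate.

Yes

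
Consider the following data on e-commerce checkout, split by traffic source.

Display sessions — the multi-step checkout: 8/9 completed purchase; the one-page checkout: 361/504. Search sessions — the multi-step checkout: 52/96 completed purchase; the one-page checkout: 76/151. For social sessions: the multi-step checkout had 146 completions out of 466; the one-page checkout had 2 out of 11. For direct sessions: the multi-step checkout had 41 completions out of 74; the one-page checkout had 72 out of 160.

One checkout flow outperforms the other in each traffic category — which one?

the multi-step checkout

Display: the multi-step checkout 8/9 = 88.9%, the one-page checkout 361/504 = 71.6% → the multi-step checkout
Search: the multi-step checkout 52/96 = 54.2%, the one-page checkout 76/151 = 50.3% → the multi-step checkout
Social: the multi-step checkout 146/466 = 31.3%, the one-page checkout 2/11 = 18.2% → the multi-step checkout
Direct: the multi-step checkout 41/74 = 55.4%, the one-page checkout 72/160 = 45.0% → the multi-step checkout
The multi-step checkout has the higher rate in all 4 groups.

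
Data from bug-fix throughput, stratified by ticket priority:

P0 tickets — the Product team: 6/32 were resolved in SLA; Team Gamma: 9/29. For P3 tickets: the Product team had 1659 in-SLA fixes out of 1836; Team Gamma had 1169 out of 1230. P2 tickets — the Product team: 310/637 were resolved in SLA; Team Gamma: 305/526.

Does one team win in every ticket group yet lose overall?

P0: the Product team 6/32 = 18.8%, Team Gamma 9/29 = 31.0% → Team Gamma
P3: the Product team 1659/1836 = 90.4%, Team Gamma 1169/1230 = 95.0% → Team Gamma
P2: the Product team 310/637 = 48.7%, Team Gamma 305/526 = 58.0% → Team Gamma
Overall: the Product team 1975/2505 = 78.8%, Team Gamma 1483/1785 = 83.1% → Team Gamma
Team Gamma wins overall and in every ticket group — no reversal.

No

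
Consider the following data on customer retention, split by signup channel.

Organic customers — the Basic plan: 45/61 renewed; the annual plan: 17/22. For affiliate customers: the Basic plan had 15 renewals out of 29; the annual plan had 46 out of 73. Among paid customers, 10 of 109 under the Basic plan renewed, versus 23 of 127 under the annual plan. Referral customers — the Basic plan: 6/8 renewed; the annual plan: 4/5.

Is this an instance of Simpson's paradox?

Organic: the Basic plan 45/61 = 73.8%, the annual plan 17/22 = 77.3% → the annual plan
Affiliate: the Basic plan 15/29 = 51.7%, the annual plan 46/73 = 63.0% → the annual plan
Paid: the Basic plan 10/109 = 9.2%, the annual plan 23/127 = 18.1% → the annual plan
Referral: the Basic plan 6/8 = 75.0%, the annual plan 4/5 = 80.0% → the annual plan
Overall: the Basic plan 76/207 = 36.7%, the annual plan 90/227 = 39.6% → the annual plan
The annual plan wins overall and in every signup group — no reversal.

No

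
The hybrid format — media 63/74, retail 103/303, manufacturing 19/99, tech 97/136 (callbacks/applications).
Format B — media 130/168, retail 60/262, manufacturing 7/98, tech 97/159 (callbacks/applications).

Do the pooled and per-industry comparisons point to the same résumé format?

Media: the hybrid format 63/74 = 85.1%, Format B 130/168 = 77.4% → the hybrid format
Retail: the hybrid format 103/303 = 34.0%, Format B 60/262 = 22.9% → the hybrid format
Manufacturing: the hybrid format 19/99 = 19.2%, Format B 7/98 = 7.1% → the hybrid format
Tech: the hybrid format 97/136 = 71.3%, Format B 97/159 = 61.0% → the hybrid format
Overall: the hybrid format 282/612 = 46.1%, Format B 294/687 = 42.8% → the hybrid format
The hybrid format wins overall and in every industry group — no reversal.

Yes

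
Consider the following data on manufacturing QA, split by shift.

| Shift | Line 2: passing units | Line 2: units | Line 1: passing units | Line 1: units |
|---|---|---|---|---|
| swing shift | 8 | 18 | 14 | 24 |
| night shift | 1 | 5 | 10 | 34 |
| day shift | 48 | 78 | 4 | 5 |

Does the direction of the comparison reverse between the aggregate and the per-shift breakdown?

Yes

Swing shift: Line 2 8/18 = 44.4%, Line 1 14/24 = 58.3% → Line 1
Night shift: Line 2 1/5 = 20.0%, Line 1 10/34 = 29.4% → Line 1
Day shift: Line 2 48/78 = 61.5%, Line 1 4/5 = 80.0% → Line 1
Overall: Line 2 57/101 = 56.4%, Line 1 28/63 = 44.4% → Line 2
Line 1 wins each shift group but Line 2 wins overall — the comparison reverses. Line 1's units skew toward night shift, which has a lower base rate.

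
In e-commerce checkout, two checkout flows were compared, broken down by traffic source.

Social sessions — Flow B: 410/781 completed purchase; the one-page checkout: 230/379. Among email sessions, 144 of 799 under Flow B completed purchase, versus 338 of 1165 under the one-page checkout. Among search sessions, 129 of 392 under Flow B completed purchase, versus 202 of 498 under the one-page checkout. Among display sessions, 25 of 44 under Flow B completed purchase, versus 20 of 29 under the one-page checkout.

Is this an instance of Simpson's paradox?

No

Social: Flow B 410/781 = 52.5%, the one-page checkout 230/379 = 60.7% → the one-page checkout
Email: Flow B 144/799 = 18.0%, the one-page checkout 338/1165 = 29.0% → the one-page checkout
Search: Flow B 129/392 = 32.9%, the one-page checkout 202/498 = 40.6% → the one-page checkout
Display: Flow B 25/44 = 56.8%, the one-page checkout 20/29 = 69.0% → the one-page checkout
Overall: Flow B 708/2016 = 35.1%, the one-page checkout 790/2071 = 38.1% → the one-page checkout
The one-page checkout wins overall and in every traffic group — no reversal.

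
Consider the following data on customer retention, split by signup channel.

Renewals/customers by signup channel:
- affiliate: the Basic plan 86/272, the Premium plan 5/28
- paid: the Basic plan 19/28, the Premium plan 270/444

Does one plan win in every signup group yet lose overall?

Yes

Affiliate: the Basic plan 86/272 = 31.6%, the Premium plan 5/28 = 17.9% → the Basic plan
Paid: the Basic plan 19/28 = 67.9%, the Premium plan 270/444 = 60.8% → the Basic plan
Overall: the Basic plan 105/300 = 35.0%, the Premium plan 275/472 = 58.3% → the Premium plan
The Basic plan wins each signup group but the Premium plan wins overall — the comparison reverses. The Basic plan's customers skew toward affiliate, which has a lower base rate.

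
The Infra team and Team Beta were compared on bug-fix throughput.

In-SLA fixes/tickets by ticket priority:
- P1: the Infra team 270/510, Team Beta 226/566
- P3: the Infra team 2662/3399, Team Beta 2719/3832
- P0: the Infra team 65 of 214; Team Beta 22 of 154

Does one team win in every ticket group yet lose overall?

P1: the Infra team 270/510 = 52.9%, Team Beta 226/566 = 39.9% → the Infra team
P3: the Infra team 2662/3399 = 78.3%, Team Beta 2719/3832 = 71.0% → the Infra team
P0: the Infra team 65/214 = 30.4%, Team Beta 22/154 = 14.3% → the Infra team
Overall: the Infra team 2997/4123 = 72.7%, Team Beta 2967/4552 = 65.2% → the Infra team
The Infra team wins overall and in every ticket group — no reversal.

No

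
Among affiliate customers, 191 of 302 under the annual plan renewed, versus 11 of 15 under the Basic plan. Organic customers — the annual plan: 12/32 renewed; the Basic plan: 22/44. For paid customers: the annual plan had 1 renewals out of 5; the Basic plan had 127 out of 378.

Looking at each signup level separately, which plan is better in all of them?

the Basic plan

Affiliate: the annual plan 191/302 = 63.2%, the Basic plan 11/15 = 73.3% → the Basic plan
Organic: the annual plan 12/32 = 37.5%, the Basic plan 22/44 = 50.0% → the Basic plan
Paid: the annual plan 1/5 = 20.0%, the Basic plan 127/378 = 33.6% → the Basic plan
The Basic plan has the higher rate in all 3 groups.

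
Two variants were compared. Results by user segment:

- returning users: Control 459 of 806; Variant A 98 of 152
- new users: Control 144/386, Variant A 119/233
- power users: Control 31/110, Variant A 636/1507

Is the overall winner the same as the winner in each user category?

No

Returning users: Control 459/806 = 56.9%, Variant A 98/152 = 64.5% → Variant A
New users: Control 144/386 = 37.3%, Variant A 119/233 = 51.1% → Variant A
Power users: Control 31/110 = 28.2%, Variant A 636/1507 = 42.2% → Variant A
Overall: Control 634/1302 = 48.7%, Variant A 853/1892 = 45.1% → Control
Variant A wins each user group but Control wins overall — the comparison reverses. Variant A's views skew toward power users, which has a lower base rate.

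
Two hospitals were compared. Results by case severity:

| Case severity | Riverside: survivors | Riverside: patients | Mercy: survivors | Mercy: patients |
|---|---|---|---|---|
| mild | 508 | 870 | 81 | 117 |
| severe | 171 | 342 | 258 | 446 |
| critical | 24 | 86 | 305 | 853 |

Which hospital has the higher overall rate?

Riverside

Mild: Riverside 508/870 = 58.4%, Mercy 81/117 = 69.2% → Mercy
Severe: Riverside 171/342 = 50.0%, Mercy 258/446 = 57.8% → Mercy
Critical: Riverside 24/86 = 27.9%, Mercy 305/853 = 35.8% → Mercy
Overall: Riverside 703/1298 = 54.2%, Mercy 644/1416 = 45.5% → Riverside
(Mercy wins every case group but Riverside wins overall — Mercy's patients skew toward the low-rate critical group.)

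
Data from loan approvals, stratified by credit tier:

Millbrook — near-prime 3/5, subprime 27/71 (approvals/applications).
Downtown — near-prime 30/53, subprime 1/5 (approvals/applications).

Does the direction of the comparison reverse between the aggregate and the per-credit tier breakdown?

Near-prime: Millbrook 3/5 = 60.0%, Downtown 30/53 = 56.6% → Millbrook
Subprime: Millbrook 27/71 = 38.0%, Downtown 1/5 = 20.0% → Millbrook
Overall: Millbrook 30/76 = 39.5%, Downtown 31/58 = 53.4% → Downtown
Millbrook wins each credit group but Downtown wins overall — the comparison reverses. Millbrook's applications skew toward subprime, which has a lower base rate.

Yes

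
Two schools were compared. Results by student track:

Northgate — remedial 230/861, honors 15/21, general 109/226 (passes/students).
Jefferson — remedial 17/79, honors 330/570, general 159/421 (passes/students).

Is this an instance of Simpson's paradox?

Yes

Remedial: Northgate 230/861 = 26.7%, Jefferson 17/79 = 21.5% → Northgate
Honors: Northgate 15/21 = 71.4%, Jefferson 330/570 = 57.9% → Northgate
General: Northgate 109/226 = 48.2%, Jefferson 159/421 = 37.8% → Northgate
Overall: Northgate 354/1108 = 31.9%, Jefferson 506/1070 = 47.3% → Jefferson
Northgate wins each student group but Jefferson wins overall — the comparison reverses. Northgate's students skew toward remedial, which has a lower base rate.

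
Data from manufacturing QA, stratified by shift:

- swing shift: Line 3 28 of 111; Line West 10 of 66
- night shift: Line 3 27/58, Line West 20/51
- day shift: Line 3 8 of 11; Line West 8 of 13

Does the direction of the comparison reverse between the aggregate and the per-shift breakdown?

Swing shift: Line 3 28/111 = 25.2%, Line West 10/66 = 15.2% → Line 3
Night shift: Line 3 27/58 = 46.6%, Line West 20/51 = 39.2% → Line 3
Day shift: Line 3 8/11 = 72.7%, Line West 8/13 = 61.5% → Line 3
Overall: Line 3 63/180 = 35.0%, Line West 38/130 = 29.2% → Line 3
Line 3 wins overall and in every shift group — no reversal.

No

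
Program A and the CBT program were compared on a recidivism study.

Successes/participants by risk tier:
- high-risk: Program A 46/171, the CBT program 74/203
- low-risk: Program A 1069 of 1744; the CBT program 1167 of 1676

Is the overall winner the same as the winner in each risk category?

High-risk: Program A 46/171 = 26.9%, the CBT program 74/203 = 36.5% → the CBT program
Low-risk: Program A 1069/1744 = 61.3%, the CBT program 1167/1676 = 69.6% → the CBT program
Overall: Program A 1115/1915 = 58.2%, the CBT program 1241/1879 = 66.0% → the CBT program
The CBT program wins overall and in every risk group — no reversal.

Yes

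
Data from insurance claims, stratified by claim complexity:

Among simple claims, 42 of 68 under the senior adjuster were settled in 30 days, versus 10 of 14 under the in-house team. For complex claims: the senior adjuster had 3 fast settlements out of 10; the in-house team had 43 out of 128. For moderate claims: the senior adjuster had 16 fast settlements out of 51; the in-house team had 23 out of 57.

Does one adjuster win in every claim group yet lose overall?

Simple: the senior adjuster 42/68 = 61.8%, the in-house team 10/14 = 71.4% → the in-house team
Complex: the senior adjuster 3/10 = 30.0%, the in-house team 43/128 = 33.6% → the in-house team
Moderate: the senior adjuster 16/51 = 31.4%, the in-house team 23/57 = 40.4% → the in-house team
Overall: the senior adjuster 61/129 = 47.3%, the in-house team 76/199 = 38.2% → the senior adjuster
The in-house team wins each claim group but the senior adjuster wins overall — the comparison reverses. The in-house team's claims skew toward complex, which has a lower base rate.

Yes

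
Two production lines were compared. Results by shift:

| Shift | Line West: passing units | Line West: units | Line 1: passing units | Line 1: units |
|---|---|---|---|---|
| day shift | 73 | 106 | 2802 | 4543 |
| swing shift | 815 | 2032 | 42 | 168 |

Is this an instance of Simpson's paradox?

Day shift: Line West 73/106 = 68.9%, Line 1 2802/4543 = 61.7% → Line West
Swing shift: Line West 815/2032 = 40.1%, Line 1 42/168 = 25.0% → Line West
Overall: Line West 888/2138 = 41.5%, Line 1 2844/4711 = 60.4% → Line 1
Line West wins each shift group but Line 1 wins overall — the comparison reverses. Line West's units skew toward swing shift, which has a lower base rate.

Yes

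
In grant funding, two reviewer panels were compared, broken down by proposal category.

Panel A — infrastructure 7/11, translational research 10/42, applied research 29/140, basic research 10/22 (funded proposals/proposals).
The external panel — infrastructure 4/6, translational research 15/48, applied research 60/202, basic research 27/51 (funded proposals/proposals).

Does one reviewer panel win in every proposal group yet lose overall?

No

Infrastructure: Panel A 7/11 = 63.6%, the external panel 4/6 = 66.7% → the external panel
Translational research: Panel A 10/42 = 23.8%, the external panel 15/48 = 31.2% → the external panel
Applied research: Panel A 29/140 = 20.7%, the external panel 60/202 = 29.7% → the external panel
Basic research: Panel A 10/22 = 45.5%, the external panel 27/51 = 52.9% → the external panel
Overall: Panel A 56/215 = 26.0%, the external panel 106/307 = 34.5% → the external panel
The external panel wins overall and in every proposal group — no reversal.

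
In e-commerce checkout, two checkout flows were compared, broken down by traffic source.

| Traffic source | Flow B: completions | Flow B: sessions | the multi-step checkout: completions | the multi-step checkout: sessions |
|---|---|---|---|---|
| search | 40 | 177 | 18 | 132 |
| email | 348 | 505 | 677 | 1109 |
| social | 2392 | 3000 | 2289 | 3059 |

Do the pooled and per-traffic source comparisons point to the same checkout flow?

Yes

Search: Flow B 40/177 = 22.6%, the multi-step checkout 18/132 = 13.6% → Flow B
Email: Flow B 348/505 = 68.9%, the multi-step checkout 677/1109 = 61.0% → Flow B
Social: Flow B 2392/3000 = 79.7%, the multi-step checkout 2289/3059 = 74.8% → Flow B
Overall: Flow B 2780/3682 = 75.5%, the multi-step checkout 2984/4300 = 69.4% → Flow B
Flow B wins overall and in every traffic group — no reversal.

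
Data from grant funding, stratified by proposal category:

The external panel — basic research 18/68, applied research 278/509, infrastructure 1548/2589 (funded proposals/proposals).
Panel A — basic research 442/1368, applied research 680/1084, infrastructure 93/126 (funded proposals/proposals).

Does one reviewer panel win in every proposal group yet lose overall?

Basic research: the external panel 18/68 = 26.5%, Panel A 442/1368 = 32.3% → Panel A
Applied research: the external panel 278/509 = 54.6%, Panel A 680/1084 = 62.7% → Panel A
Infrastructure: the external panel 1548/2589 = 59.8%, Panel A 93/126 = 73.8% → Panel A
Overall: the external panel 1844/3166 = 58.2%, Panel A 1215/2578 = 47.1% → the external panel
Panel A wins each proposal group but the external panel wins overall — the comparison reverses. Panel A's proposals skew toward basic research, which has a lower base rate.

Yes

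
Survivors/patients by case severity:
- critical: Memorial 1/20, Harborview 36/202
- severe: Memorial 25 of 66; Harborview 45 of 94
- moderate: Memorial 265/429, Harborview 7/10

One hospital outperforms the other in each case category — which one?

Harborview

Critical: Memorial 1/20 = 5.0%, Harborview 36/202 = 17.8% → Harborview
Severe: Memorial 25/66 = 37.9%, Harborview 45/94 = 47.9% → Harborview
Moderate: Memorial 265/429 = 61.8%, Harborview 7/10 = 70.0% → Harborview
Harborview has the higher rate in all 3 groups.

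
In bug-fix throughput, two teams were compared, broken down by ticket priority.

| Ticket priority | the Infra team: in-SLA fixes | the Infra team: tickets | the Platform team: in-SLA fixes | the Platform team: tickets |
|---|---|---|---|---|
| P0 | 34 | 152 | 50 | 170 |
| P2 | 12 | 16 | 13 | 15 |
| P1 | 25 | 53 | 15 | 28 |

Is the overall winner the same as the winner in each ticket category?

P0: the Infra team 34/152 = 22.4%, the Platform team 50/170 = 29.4% → the Platform team
P2: the Infra team 12/16 = 75.0%, the Platform team 13/15 = 86.7% → the Platform team
P1: the Infra team 25/53 = 47.2%, the Platform team 15/28 = 53.6% → the Platform team
Overall: the Infra team 71/221 = 32.1%, the Platform team 78/213 = 36.6% → the Platform team
The Platform team wins overall and in every ticket group — no reversal.

Yes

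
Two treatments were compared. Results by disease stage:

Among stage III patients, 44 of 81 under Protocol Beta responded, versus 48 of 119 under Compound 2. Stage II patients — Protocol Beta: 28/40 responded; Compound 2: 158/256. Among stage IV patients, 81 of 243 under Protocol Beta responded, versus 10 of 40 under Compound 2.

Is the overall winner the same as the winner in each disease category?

No

Stage III: Protocol Beta 44/81 = 54.3%, Compound 2 48/119 = 40.3% → Protocol Beta
Stage II: Protocol Beta 28/40 = 70.0%, Compound 2 158/256 = 61.7% → Protocol Beta
Stage IV: Protocol Beta 81/243 = 33.3%, Compound 2 10/40 = 25.0% → Protocol Beta
Overall: Protocol Beta 153/364 = 42.0%, Compound 2 216/415 = 52.0% → Compound 2
Protocol Beta wins each disease group but Compound 2 wins overall — the comparison reverses. Protocol Beta's patients skew toward stage IV, which has a lower base rate.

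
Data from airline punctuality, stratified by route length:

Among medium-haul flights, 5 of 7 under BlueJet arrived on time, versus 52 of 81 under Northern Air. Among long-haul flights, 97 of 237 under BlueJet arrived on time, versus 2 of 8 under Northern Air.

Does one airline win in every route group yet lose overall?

Medium-haul: BlueJet 5/7 = 71.4%, Northern Air 52/81 = 64.2% → BlueJet
Long-haul: BlueJet 97/237 = 40.9%, Northern Air 2/8 = 25.0% → BlueJet
Overall: BlueJet 102/244 = 41.8%, Northern Air 54/89 = 60.7% → Northern Air
BlueJet wins each route group but Northern Air wins overall — the comparison reverses. BlueJet's flights skew toward long-haul, which has a lower base rate.

Yes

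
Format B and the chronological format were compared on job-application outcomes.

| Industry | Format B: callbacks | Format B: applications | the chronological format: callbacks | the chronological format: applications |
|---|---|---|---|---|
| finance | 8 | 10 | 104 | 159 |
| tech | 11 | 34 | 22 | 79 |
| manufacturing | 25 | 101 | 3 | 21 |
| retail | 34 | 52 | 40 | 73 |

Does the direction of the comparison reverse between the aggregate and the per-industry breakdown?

Finance: Format B 8/10 = 80.0%, the chronological format 104/159 = 65.4% → Format B
Tech: Format B 11/34 = 32.4%, the chronological format 22/79 = 27.8% → Format B
Manufacturing: Format B 25/101 = 24.8%, the chronological format 3/21 = 14.3% → Format B
Retail: Format B 34/52 = 65.4%, the chronological format 40/73 = 54.8% → Format B
Overall: Format B 78/197 = 39.6%, the chronological format 169/332 = 50.9% → the chronological format
Format B wins each industry group but the chronological format wins overall — the comparison reverses. Format B's applications skew toward manufacturing, which has a lower base rate.

Yes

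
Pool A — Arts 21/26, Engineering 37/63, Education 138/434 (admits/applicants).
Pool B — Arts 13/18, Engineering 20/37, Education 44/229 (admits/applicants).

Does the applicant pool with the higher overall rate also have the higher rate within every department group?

Yes

Arts: Pool A 21/26 = 80.8%, Pool B 13/18 = 72.2% → Pool A
Engineering: Pool A 37/63 = 58.7%, Pool B 20/37 = 54.1% → Pool A
Education: Pool A 138/434 = 31.8%, Pool B 44/229 = 19.2% → Pool A
Overall: Pool A 196/523 = 37.5%, Pool B 77/284 = 27.1% → Pool A
Pool A wins overall and in every department group — no reversal.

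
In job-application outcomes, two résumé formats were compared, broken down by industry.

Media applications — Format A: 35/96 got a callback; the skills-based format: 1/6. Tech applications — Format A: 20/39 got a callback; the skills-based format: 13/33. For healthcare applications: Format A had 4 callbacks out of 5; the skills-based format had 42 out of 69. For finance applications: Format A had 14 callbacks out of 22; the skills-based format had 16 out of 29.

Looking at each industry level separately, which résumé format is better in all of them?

Format A

Media: Format A 35/96 = 36.5%, the skills-based format 1/6 = 16.7% → Format A
Tech: Format A 20/39 = 51.3%, the skills-based format 13/33 = 39.4% → Format A
Healthcare: Format A 4/5 = 80.0%, the skills-based format 42/69 = 60.9% → Format A
Finance: Format A 14/22 = 63.6%, the skills-based format 16/29 = 55.2% → Format A
Format A has the higher rate in all 4 groups.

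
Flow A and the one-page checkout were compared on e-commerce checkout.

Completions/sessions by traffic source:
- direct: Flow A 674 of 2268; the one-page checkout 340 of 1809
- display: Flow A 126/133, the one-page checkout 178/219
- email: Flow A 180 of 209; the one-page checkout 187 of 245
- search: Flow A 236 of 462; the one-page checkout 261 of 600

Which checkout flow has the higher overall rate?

Direct: Flow A 674/2268 = 29.7%, the one-page checkout 340/1809 = 18.8% → Flow A
Display: Flow A 126/133 = 94.7%, the one-page checkout 178/219 = 81.3% → Flow A
Email: Flow A 180/209 = 86.1%, the one-page checkout 187/245 = 76.3% → Flow A
Search: Flow A 236/462 = 51.1%, the one-page checkout 261/600 = 43.5% → Flow A
Overall: Flow A 1216/3072 = 39.6%, the one-page checkout 966/2873 = 33.6% → Flow A

Flow A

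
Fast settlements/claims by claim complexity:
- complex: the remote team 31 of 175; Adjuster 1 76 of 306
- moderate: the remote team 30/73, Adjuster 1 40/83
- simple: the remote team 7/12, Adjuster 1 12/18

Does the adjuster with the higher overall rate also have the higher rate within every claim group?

Complex: the remote team 31/175 = 17.7%, Adjuster 1 76/306 = 24.8% → Adjuster 1
Moderate: the remote team 30/73 = 41.1%, Adjuster 1 40/83 = 48.2% → Adjuster 1
Simple: the remote team 7/12 = 58.3%, Adjuster 1 12/18 = 66.7% → Adjuster 1
Overall: the remote team 68/260 = 26.2%, Adjuster 1 128/407 = 31.4% → Adjuster 1
Adjuster 1 wins overall and in every claim group — no reversal.

Yes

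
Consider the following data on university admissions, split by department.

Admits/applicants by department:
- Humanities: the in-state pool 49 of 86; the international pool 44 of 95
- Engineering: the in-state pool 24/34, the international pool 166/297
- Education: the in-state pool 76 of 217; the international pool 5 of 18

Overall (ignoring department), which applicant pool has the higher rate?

Humanities: the in-state pool 49/86 = 57.0%, the international pool 44/95 = 46.3% → the in-state pool
Engineering: the in-state pool 24/34 = 70.6%, the international pool 166/297 = 55.9% → the in-state pool
Education: the in-state pool 76/217 = 35.0%, the international pool 5/18 = 27.8% → the in-state pool
Overall: the in-state pool 149/337 = 44.2%, the international pool 215/410 = 52.4% → the international pool
(The in-state pool wins every department group but the international pool wins overall — the in-state pool's applicants skew toward the low-rate Education group.)

the international pool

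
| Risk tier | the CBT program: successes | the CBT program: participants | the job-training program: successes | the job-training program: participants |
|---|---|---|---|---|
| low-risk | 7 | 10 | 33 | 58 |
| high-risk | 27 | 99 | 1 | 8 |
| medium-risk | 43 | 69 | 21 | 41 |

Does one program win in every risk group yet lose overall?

Yes

Low-risk: the CBT program 7/10 = 70.0%, the job-training program 33/58 = 56.9% → the CBT program
High-risk: the CBT program 27/99 = 27.3%, the job-training program 1/8 = 12.5% → the CBT program
Medium-risk: the CBT program 43/69 = 62.3%, the job-training program 21/41 = 51.2% → the CBT program
Overall: the CBT program 77/178 = 43.3%, the job-training program 55/107 = 51.4% → the job-training program
The CBT program wins each risk group but the job-training program wins overall — the comparison reverses. The CBT program's participants skew toward high-risk, which has a lower base rate.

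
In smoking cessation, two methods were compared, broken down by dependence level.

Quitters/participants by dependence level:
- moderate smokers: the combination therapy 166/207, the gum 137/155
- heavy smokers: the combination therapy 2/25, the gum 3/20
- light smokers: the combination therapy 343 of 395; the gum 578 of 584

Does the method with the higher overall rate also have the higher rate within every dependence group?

Moderate smokers: the combination therapy 166/207 = 80.2%, the gum 137/155 = 88.4% → the gum
Heavy smokers: the combination therapy 2/25 = 8.0%, the gum 3/20 = 15.0% → the gum
Light smokers: the combination therapy 343/395 = 86.8%, the gum 578/584 = 99.0% → the gum
Overall: the combination therapy 511/627 = 81.5%, the gum 718/759 = 94.6% → the gum
The gum wins overall and in every dependence group — no reversal.

Yes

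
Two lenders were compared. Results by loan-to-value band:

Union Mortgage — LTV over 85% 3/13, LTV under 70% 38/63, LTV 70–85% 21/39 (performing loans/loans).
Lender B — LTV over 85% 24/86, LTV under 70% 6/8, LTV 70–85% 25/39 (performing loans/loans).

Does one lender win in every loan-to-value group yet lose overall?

LTV over 85%: Union Mortgage 3/13 = 23.1%, Lender B 24/86 = 27.9% → Lender B
LTV under 70%: Union Mortgage 38/63 = 60.3%, Lender B 6/8 = 75.0% → Lender B
LTV 70–85%: Union Mortgage 21/39 = 53.8%, Lender B 25/39 = 64.1% → Lender B
Overall: Union Mortgage 62/115 = 53.9%, Lender B 55/133 = 41.4% → Union Mortgage
Lender B wins each loan-to-value group but Union Mortgage wins overall — the comparison reverses. Lender B's loans skew toward LTV over 85%, which has a lower base rate.

Yes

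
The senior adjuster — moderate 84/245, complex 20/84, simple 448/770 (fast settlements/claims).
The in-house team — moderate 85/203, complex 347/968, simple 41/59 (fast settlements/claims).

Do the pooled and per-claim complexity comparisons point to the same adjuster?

No

Moderate: the senior adjuster 84/245 = 34.3%, the in-house team 85/203 = 41.9% → the in-house team
Complex: the senior adjuster 20/84 = 23.8%, the in-house team 347/968 = 35.8% → the in-house team
Simple: the senior adjuster 448/770 = 58.2%, the in-house team 41/59 = 69.5% → the in-house team
Overall: the senior adjuster 552/1099 = 50.2%, the in-house team 473/1230 = 38.5% → the senior adjuster
The in-house team wins each claim group but the senior adjuster wins overall — the comparison reverses. The in-house team's claims skew toward complex, which has a lower base rate.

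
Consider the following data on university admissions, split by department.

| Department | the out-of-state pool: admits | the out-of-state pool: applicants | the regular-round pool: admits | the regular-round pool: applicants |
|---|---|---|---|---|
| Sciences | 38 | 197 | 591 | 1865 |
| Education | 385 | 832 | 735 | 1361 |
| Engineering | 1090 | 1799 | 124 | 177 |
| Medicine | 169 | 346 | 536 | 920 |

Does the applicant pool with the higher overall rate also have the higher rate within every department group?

Sciences: the out-of-state pool 38/197 = 19.3%, the regular-round pool 591/1865 = 31.7% → the regular-round pool
Education: the out-of-state pool 385/832 = 46.3%, the regular-round pool 735/1361 = 54.0% → the regular-round pool
Engineering: the out-of-state pool 1090/1799 = 60.6%, the regular-round pool 124/177 = 70.1% → the regular-round pool
Medicine: the out-of-state pool 169/346 = 48.8%, the regular-round pool 536/920 = 58.3% → the regular-round pool
Overall: the out-of-state pool 1682/3174 = 53.0%, the regular-round pool 1986/4323 = 45.9% → the out-of-state pool
The regular-round pool wins each department group but the out-of-state pool wins overall — the comparison reverses. The regular-round pool's applicants skew toward Sciences, which has a lower base rate.

No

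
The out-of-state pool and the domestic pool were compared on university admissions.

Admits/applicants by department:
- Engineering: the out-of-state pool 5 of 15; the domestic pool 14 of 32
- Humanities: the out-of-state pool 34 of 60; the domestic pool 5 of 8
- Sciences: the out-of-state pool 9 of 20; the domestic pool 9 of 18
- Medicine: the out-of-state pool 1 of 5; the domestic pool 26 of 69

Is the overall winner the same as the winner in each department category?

Engineering: the out-of-state pool 5/15 = 33.3%, the domestic pool 14/32 = 43.8% → the domestic pool
Humanities: the out-of-state pool 34/60 = 56.7%, the domestic pool 5/8 = 62.5% → the domestic pool
Sciences: the out-of-state pool 9/20 = 45.0%, the domestic pool 9/18 = 50.0% → the domestic pool
Medicine: the out-of-state pool 1/5 = 20.0%, the domestic pool 26/69 = 37.7% → the domestic pool
Overall: the out-of-state pool 49/100 = 49.0%, the domestic pool 54/127 = 42.5% → the out-of-state pool
The domestic pool wins each department group but the out-of-state pool wins overall — the comparison reverses. The domestic pool's applicants skew toward Medicine, which has a lower base rate.

No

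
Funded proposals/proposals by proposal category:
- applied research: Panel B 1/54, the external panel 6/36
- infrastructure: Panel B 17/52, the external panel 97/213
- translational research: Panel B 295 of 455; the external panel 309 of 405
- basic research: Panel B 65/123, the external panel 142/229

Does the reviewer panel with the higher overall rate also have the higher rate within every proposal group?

Applied research: Panel B 1/54 = 1.9%, the external panel 6/36 = 16.7% → the external panel
Infrastructure: Panel B 17/52 = 32.7%, the external panel 97/213 = 45.5% → the external panel
Translational research: Panel B 295/455 = 64.8%, the external panel 309/405 = 76.3% → the external panel
Basic research: Panel B 65/123 = 52.8%, the external panel 142/229 = 62.0% → the external panel
Overall: Panel B 378/684 = 55.3%, the external panel 554/883 = 62.7% → the external panel
The external panel wins overall and in every proposal group — no reversal.

Yes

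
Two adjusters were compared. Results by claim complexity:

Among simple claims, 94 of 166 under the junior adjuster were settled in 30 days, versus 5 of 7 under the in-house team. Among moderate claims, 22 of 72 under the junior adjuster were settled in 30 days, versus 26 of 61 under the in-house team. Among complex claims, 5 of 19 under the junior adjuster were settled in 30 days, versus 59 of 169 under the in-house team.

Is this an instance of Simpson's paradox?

Simple: the junior adjuster 94/166 = 56.6%, the in-house team 5/7 = 71.4% → the in-house team
Moderate: the junior adjuster 22/72 = 30.6%, the in-house team 26/61 = 42.6% → the in-house team
Complex: the junior adjuster 5/19 = 26.3%, the in-house team 59/169 = 34.9% → the in-house team
Overall: the junior adjuster 121/257 = 47.1%, the in-house team 90/237 = 38.0% → the junior adjuster
The in-house team wins each claim group but the junior adjuster wins overall — the comparison reverses. The in-house team's claims skew toward complex, which has a lower base rate.

Yes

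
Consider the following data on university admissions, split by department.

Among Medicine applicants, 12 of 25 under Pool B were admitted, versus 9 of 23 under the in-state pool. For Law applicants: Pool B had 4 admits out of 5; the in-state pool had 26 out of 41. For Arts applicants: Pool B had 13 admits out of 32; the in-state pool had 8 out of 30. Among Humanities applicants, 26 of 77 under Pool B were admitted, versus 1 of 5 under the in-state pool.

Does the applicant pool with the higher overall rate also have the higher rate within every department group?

Medicine: Pool B 12/25 = 48.0%, the in-state pool 9/23 = 39.1% → Pool B
Law: Pool B 4/5 = 80.0%, the in-state pool 26/41 = 63.4% → Pool B
Arts: Pool B 13/32 = 40.6%, the in-state pool 8/30 = 26.7% → Pool B
Humanities: Pool B 26/77 = 33.8%, the in-state pool 1/5 = 20.0% → Pool B
Overall: Pool B 55/139 = 39.6%, the in-state pool 44/99 = 44.4% → the in-state pool
Pool B wins each department group but the in-state pool wins overall — the comparison reverses. Pool B's applicants skew toward Humanities, which has a lower base rate.

No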